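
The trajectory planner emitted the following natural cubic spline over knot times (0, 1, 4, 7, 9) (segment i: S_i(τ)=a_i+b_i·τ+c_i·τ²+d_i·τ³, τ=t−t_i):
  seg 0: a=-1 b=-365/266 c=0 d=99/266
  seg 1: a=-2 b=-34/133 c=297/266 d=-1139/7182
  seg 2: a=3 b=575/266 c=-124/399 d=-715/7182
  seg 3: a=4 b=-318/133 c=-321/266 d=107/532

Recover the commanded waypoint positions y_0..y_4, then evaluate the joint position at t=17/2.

y_0 = S_0(0) = a_0 = -1
y_1 = S_1(0) = a_1 = -2
y_2 = S_2(0) = a_2 = 3
y_3 = S_3(0) = a_3 = 4
y_4 = S_3(2) = -4
t_q=17/2 is in segment 3 (τ=3/2); S_3(τ)=-6907/4256

y_0=-1 y_1=-2 y_2=3 y_3=4 y_4=-4
S(17/2) = -6907/4256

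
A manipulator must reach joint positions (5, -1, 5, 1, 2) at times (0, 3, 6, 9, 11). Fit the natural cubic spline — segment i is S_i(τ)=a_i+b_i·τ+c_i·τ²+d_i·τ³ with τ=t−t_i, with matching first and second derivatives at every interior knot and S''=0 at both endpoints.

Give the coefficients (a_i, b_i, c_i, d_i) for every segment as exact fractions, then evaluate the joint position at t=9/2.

  seg 0: a=5 b=-2777/828 c=0 d=1121/7452
  seg 1: a=-1 b=293/414 c=1121/828 d=-2293/7452
  seg 2: a=5 b=433/828 c=-293/207 d=1979/7452
  seg 3: a=1 b=-331/414 c=269/276 d=-269/1656
S(9/2) = 1523/736

Δ: Δ0=-2, Δ1=2, Δ2=-4/3, Δ3=1/2
row 1: diag=12, rhs=24; c'=1/4, d'=2
row 2: denom=12−3·1/4=45/4; d'=(-20−3·2)/(45/4)=-104/45
row 3: denom=10−3·4/15=46/5; d'=(11−3·-104/45)/(46/5)=269/138
back: M3=269/138
back: M2=-104/45−4/15·269/138=-586/207
back: M1=2−1/4·-586/207=1121/414
M: M0=0, M1=1121/414, M2=-586/207, M3=269/138, M4=0
seg 0: a=5, c=M0/2=0, d=(M1−M0)/(6·3)=1121/7452, b=Δ0−h0·(2M0+M1)/6=-2777/828
seg 1: a=-1, c=M1/2=1121/828, d=(M2−M1)/(6·3)=-2293/7452, b=Δ1−h1·(2M1+M2)/6=293/414
seg 2: a=5, c=M2/2=-293/207, d=(M3−M2)/(6·3)=1979/7452, b=Δ2−h2·(2M2+M3)/6=433/828
seg 3: a=1, c=M3/2=269/276, d=(M4−M3)/(6·2)=-269/1656, b=Δ3−h3·(2M3+M4)/6=-331/414
t_q=9/2 → seg 1, τ=3/2; S=-1+293/414·τ+1121/828·τ²+-2293/7452·τ³=1523/736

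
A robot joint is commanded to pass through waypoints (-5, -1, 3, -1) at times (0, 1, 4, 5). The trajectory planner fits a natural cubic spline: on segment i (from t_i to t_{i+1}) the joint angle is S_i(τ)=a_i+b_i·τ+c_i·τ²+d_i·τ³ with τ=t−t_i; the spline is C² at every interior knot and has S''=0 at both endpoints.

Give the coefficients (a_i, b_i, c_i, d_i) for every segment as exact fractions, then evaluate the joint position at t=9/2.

  seg 0: a=-5 b=676/165 c=0 d=-16/165
  seg 1: a=-1 b=628/165 c=-16/55 d=-8/45
  seg 2: a=3 b=-452/165 c=-104/55 d=104/165
S(9/2) = 68/55

Δ: Δ0=4, Δ1=4/3, Δ2=-4
row 1: diag=8, rhs=-16; c'=3/8, d'=-2
row 2: denom=8−3·3/8=55/8; d'=(-32−3·-2)/(55/8)=-208/55
back: M2=-208/55
back: M1=-2−3/8·-208/55=-32/55
M: M0=0, M1=-32/55, M2=-208/55, M3=0
seg 0: a=-5, c=M0/2=0, d=(M1−M0)/(6·1)=-16/165, b=Δ0−h0·(2M0+M1)/6=676/165
seg 1: a=-1, c=M1/2=-16/55, d=(M2−M1)/(6·3)=-8/45, b=Δ1−h1·(2M1+M2)/6=628/165
seg 2: a=3, c=M2/2=-104/55, d=(M3−M2)/(6·1)=104/165, b=Δ2−h2·(2M2+M3)/6=-452/165
t_q=9/2 → seg 2, τ=1/2; S=3+-452/165·τ+-104/55·τ²+104/165·τ³=68/55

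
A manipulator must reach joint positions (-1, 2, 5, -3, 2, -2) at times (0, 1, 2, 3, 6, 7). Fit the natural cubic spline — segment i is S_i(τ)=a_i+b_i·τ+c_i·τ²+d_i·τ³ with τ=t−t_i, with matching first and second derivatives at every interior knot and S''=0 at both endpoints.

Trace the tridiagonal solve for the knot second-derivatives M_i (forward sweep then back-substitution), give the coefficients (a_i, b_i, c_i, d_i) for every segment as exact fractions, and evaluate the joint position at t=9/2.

Δ: Δ0=3, Δ1=3, Δ2=-8, Δ3=5/3, Δ4=-4
row 1: diag=4, rhs=0; c'=1/4, d'=0
row 2: denom=4−1·1/4=15/4; d'=(-66−1·0)/(15/4)=-88/5
row 3: denom=8−1·4/15=116/15; d'=(58−1·-88/5)/(116/15)=567/58
row 4: denom=8−3·45/116=793/116; d'=(-34−3·567/58)/(793/116)=-7346/793
back: M4=-7346/793
back: M3=567/58−45/116·-7346/793=10602/793
back: M2=-88/5−4/15·10602/793=-16784/793
back: M1=0−1/4·-16784/793=4196/793
M: M0=0, M1=4196/793, M2=-16784/793, M3=10602/793, M4=-7346/793, M5=0
seg 0: a=-1, c=M0/2=0, d=(M1−M0)/(6·1)=2098/2379, b=Δ0−h0·(2M0+M1)/6=5039/2379
seg 1: a=2, c=M1/2=2098/793, d=(M2−M1)/(6·1)=-10490/2379, b=Δ1−h1·(2M1+M2)/6=11333/2379
seg 2: a=5, c=M2/2=-8392/793, d=(M3−M2)/(6·1)=13693/2379, b=Δ2−h2·(2M2+M3)/6=-7549/2379
seg 3: a=-3, c=M3/2=5301/793, d=(M4−M3)/(6·3)=-8974/7137, b=Δ3−h3·(2M3+M4)/6=-1294/183
seg 4: a=2, c=M4/2=-3673/793, d=(M5−M4)/(6·1)=3673/2379, b=Δ4−h4·(2M4+M5)/6=-2170/2379
t_q=9/2 → seg 3, τ=3/2; S=-3+-1294/183·τ+5301/793·τ²+-8974/7137·τ³=-2228/793

  seg 0: a=-1 b=5039/2379 c=0 d=2098/2379
  seg 1: a=2 b=11333/2379 c=2098/793 d=-10490/2379
  seg 2: a=5 b=-7549/2379 c=-8392/793 d=13693/2379
  seg 3: a=-3 b=-1294/183 c=5301/793 d=-8974/7137
  seg 4: a=2 b=-2170/2379 c=-3673/793 d=3673/2379
S(9/2) = -2228/793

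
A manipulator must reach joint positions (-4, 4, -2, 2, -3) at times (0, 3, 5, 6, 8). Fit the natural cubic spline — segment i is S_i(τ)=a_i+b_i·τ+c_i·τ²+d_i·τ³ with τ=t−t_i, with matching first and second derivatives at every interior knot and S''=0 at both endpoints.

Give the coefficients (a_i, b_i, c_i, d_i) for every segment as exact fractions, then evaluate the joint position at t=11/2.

  seg 0: a=-4 b=2633/489 c=0 d=-443/1467
  seg 1: a=4 b=-1354/489 c=-443/163 d=2545/1956
  seg 2: a=-2 b=965/489 c=1659/326 d=-2995/978
  seg 3: a=2 b=2899/978 c=-668/163 d=334/489
S(11/2) = -323/2608

Δ: Δ0=8/3, Δ1=-3, Δ2=4, Δ3=-5/2
row 1: diag=10, rhs=-34; c'=1/5, d'=-17/5
row 2: denom=6−2·1/5=28/5; d'=(42−2·-17/5)/(28/5)=61/7
row 3: denom=6−1·5/28=163/28; d'=(-39−1·61/7)/(163/28)=-1336/163
back: M3=-1336/163
back: M2=61/7−5/28·-1336/163=1659/163
back: M1=-17/5−1/5·1659/163=-886/163
M: M0=0, M1=-886/163, M2=1659/163, M3=-1336/163, M4=0
seg 0: a=-4, c=M0/2=0, d=(M1−M0)/(6·3)=-443/1467, b=Δ0−h0·(2M0+M1)/6=2633/489
seg 1: a=4, c=M1/2=-443/163, d=(M2−M1)/(6·2)=2545/1956, b=Δ1−h1·(2M1+M2)/6=-1354/489
seg 2: a=-2, c=M2/2=1659/326, d=(M3−M2)/(6·1)=-2995/978, b=Δ2−h2·(2M2+M3)/6=965/489
seg 3: a=2, c=M3/2=-668/163, d=(M4−M3)/(6·2)=334/489, b=Δ3−h3·(2M3+M4)/6=2899/978
t_q=11/2 → seg 2, τ=1/2; S=-2+965/489·τ+1659/326·τ²+-2995/978·τ³=-323/2608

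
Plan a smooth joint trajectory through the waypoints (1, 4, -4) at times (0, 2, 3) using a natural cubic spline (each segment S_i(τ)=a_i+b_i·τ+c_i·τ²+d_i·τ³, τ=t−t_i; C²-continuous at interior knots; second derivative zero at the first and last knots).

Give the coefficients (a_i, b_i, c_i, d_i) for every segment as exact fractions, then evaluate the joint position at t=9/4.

Δ: Δ0=3/2, Δ1=-8
row 1: diag=6, rhs=-57; c'=1/6, d'=-19/2
back: M1=-19/2
M: M0=0, M1=-19/2, M2=0
seg 0: a=1, c=M0/2=0, d=(M1−M0)/(6·2)=-19/24, b=Δ0−h0·(2M0+M1)/6=14/3
seg 1: a=4, c=M1/2=-19/4, d=(M2−M1)/(6·1)=19/12, b=Δ1−h1·(2M1+M2)/6=-29/6
t_q=9/4 → seg 1, τ=1/4; S=4+-29/6·τ+-19/4·τ²+19/12·τ³=645/256

  seg 0: a=1 b=14/3 c=0 d=-19/24
  seg 1: a=4 b=-29/6 c=-19/4 d=19/12
S(9/4) = 645/256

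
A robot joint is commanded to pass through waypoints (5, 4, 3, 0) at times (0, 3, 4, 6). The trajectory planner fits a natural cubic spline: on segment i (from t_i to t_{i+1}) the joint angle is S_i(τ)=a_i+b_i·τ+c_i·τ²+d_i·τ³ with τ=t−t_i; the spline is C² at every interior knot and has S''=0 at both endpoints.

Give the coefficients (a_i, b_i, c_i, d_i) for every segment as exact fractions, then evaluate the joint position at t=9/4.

  seg 0: a=5 b=-31/282 c=0 d=-7/282
  seg 1: a=4 b=-110/141 c=-21/94 d=1/282
  seg 2: a=3 b=-343/282 c=-10/47 d=5/141
S(9/4) = 26891/6016

Δ: Δ0=-1/3, Δ1=-1, Δ2=-3/2
row 1: diag=8, rhs=-4; c'=1/8, d'=-1/2
row 2: denom=6−1·1/8=47/8; d'=(-3−1·-1/2)/(47/8)=-20/47
back: M2=-20/47
back: M1=-1/2−1/8·-20/47=-21/47
M: M0=0, M1=-21/47, M2=-20/47, M3=0
seg 0: a=5, c=M0/2=0, d=(M1−M0)/(6·3)=-7/282, b=Δ0−h0·(2M0+M1)/6=-31/282
seg 1: a=4, c=M1/2=-21/94, d=(M2−M1)/(6·1)=1/282, b=Δ1−h1·(2M1+M2)/6=-110/141
seg 2: a=3, c=M2/2=-10/47, d=(M3−M2)/(6·2)=5/141, b=Δ2−h2·(2M2+M3)/6=-343/282
t_q=9/4 → seg 0, τ=9/4; S=5+-31/282·τ+0·τ²+-7/282·τ³=26891/6016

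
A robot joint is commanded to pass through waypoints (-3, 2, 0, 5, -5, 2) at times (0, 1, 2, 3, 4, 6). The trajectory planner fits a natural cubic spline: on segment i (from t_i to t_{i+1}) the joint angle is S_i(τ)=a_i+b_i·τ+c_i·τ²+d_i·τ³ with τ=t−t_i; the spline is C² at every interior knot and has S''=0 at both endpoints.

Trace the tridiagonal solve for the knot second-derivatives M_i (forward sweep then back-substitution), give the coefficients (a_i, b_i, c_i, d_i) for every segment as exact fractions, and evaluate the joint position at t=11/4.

Δ: Δ0=5, Δ1=-2, Δ2=5, Δ3=-10, Δ4=7/2
row 1: diag=4, rhs=-42; c'=1/4, d'=-21/2
row 2: denom=4−1·1/4=15/4; d'=(42−1·-21/2)/(15/4)=14
row 3: denom=4−1·4/15=56/15; d'=(-90−1·14)/(56/15)=-195/7
row 4: denom=6−1·15/56=321/56; d'=(81−1·-195/7)/(321/56)=2032/107
back: M4=2032/107
back: M3=-195/7−15/56·2032/107=-3525/107
back: M2=14−4/15·-3525/107=2438/107
back: M1=-21/2−1/4·2438/107=-1733/107
M: M0=0, M1=-1733/107, M2=2438/107, M3=-3525/107, M4=2032/107, M5=0
seg 0: a=-3, c=M0/2=0, d=(M1−M0)/(6·1)=-1733/642, b=Δ0−h0·(2M0+M1)/6=4943/642
seg 1: a=2, c=M1/2=-1733/214, d=(M2−M1)/(6·1)=4171/642, b=Δ1−h1·(2M1+M2)/6=-128/321
seg 2: a=0, c=M2/2=1219/107, d=(M3−M2)/(6·1)=-5963/642, b=Δ2−h2·(2M2+M3)/6=1859/642
seg 3: a=5, c=M3/2=-3525/214, d=(M4−M3)/(6·1)=5557/642, b=Δ3−h3·(2M3+M4)/6=-701/321
seg 4: a=-5, c=M4/2=1016/107, d=(M5−M4)/(6·2)=-508/321, b=Δ4−h4·(2M4+M5)/6=-5881/642
t_q=11/4 → seg 2, τ=3/4; S=0+1859/642·τ+1219/107·τ²+-5963/642·τ³=63845/13696

  seg 0: a=-3 b=4943/642 c=0 d=-1733/642
  seg 1: a=2 b=-128/321 c=-1733/214 d=4171/642
  seg 2: a=0 b=1859/642 c=1219/107 d=-5963/642
  seg 3: a=5 b=-701/321 c=-3525/214 d=5557/642
  seg 4: a=-5 b=-5881/642 c=1016/107 d=-508/321
S(11/4) = 63845/13696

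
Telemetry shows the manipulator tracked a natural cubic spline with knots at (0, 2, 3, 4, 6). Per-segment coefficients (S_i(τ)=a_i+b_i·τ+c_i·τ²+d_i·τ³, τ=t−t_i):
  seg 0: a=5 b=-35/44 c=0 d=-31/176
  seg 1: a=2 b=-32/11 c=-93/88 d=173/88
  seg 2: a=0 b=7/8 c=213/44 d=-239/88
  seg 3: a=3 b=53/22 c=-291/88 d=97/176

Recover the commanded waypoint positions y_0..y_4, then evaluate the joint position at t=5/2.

y_0 = S_0(0) = a_0 = 5
y_1 = S_1(0) = a_1 = 2
y_2 = S_2(0) = a_2 = 0
y_3 = S_3(0) = a_3 = 3
y_4 = S_3(2) = -1
t_q=5/2 is in segment 1 (τ=1/2); S_1(τ)=371/704

y_0=5 y_1=2 y_2=0 y_3=3 y_4=-1
S(5/2) = 371/704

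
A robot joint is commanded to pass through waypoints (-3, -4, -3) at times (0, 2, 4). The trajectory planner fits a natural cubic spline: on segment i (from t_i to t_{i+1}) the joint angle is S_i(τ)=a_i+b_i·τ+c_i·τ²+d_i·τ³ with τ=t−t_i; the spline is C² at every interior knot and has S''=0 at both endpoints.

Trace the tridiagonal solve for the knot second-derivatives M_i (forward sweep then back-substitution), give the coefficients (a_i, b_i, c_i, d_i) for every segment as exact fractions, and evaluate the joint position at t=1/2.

Δ: Δ0=-1/2, Δ1=1/2
row 1: diag=8, rhs=6; c'=1/4, d'=3/4
back: M1=3/4
M: M0=0, M1=3/4, M2=0
seg 0: a=-3, c=M0/2=0, d=(M1−M0)/(6·2)=1/16, b=Δ0−h0·(2M0+M1)/6=-3/4
seg 1: a=-4, c=M1/2=3/8, d=(M2−M1)/(6·2)=-1/16, b=Δ1−h1·(2M1+M2)/6=0
t_q=1/2 → seg 0, τ=1/2; S=-3+-3/4·τ+0·τ²+1/16·τ³=-431/128

  seg 0: a=-3 b=-3/4 c=0 d=1/16
  seg 1: a=-4 b=0 c=3/8 d=-1/16
S(1/2) = -431/128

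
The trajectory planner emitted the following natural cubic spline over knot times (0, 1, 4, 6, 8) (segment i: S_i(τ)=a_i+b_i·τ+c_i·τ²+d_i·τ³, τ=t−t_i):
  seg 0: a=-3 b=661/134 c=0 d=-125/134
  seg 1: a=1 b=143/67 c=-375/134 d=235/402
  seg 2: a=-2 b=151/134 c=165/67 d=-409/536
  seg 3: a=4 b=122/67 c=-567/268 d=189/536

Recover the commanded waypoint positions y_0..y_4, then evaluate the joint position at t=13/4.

y_0=-3 y_1=1 y_2=-2 y_3=4 y_4=2
S(13/4) = -14635/8576

y_0 = S_0(0) = a_0 = -3
y_1 = S_1(0) = a_1 = 1
y_2 = S_2(0) = a_2 = -2
y_3 = S_3(0) = a_3 = 4
y_4 = S_3(2) = 2
t_q=13/4 is in segment 1 (τ=9/4); S_1(τ)=-14635/8576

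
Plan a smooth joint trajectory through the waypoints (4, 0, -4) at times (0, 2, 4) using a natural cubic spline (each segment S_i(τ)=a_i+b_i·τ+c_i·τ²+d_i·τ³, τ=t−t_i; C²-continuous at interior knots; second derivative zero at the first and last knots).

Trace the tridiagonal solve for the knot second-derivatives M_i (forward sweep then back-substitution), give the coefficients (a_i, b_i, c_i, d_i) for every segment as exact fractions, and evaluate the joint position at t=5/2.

Δ: Δ0=-2, Δ1=-2
row 1: diag=8, rhs=0; c'=1/4, d'=0
back: M1=0
M: M0=0, M1=0, M2=0
seg 0: a=4, c=M0/2=0, d=(M1−M0)/(6·2)=0, b=Δ0−h0·(2M0+M1)/6=-2
seg 1: a=0, c=M1/2=0, d=(M2−M1)/(6·2)=0, b=Δ1−h1·(2M1+M2)/6=-2
t_q=5/2 → seg 1, τ=1/2; S=0+-2·τ+0·τ²+0·τ³=-1

  seg 0: a=4 b=-2 c=0 d=0
  seg 1: a=0 b=-2 c=0 d=0
S(5/2) = -1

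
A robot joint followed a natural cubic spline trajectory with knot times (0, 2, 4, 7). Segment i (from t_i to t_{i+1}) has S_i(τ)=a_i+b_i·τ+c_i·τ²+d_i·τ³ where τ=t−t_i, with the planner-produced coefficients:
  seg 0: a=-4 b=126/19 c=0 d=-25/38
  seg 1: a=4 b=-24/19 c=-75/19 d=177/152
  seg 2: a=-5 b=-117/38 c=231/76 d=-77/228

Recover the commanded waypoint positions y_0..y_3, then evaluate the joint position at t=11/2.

y_0=-4 y_1=4 y_2=-5 y_3=4
S(11/2) = -2383/608

y_0 = S_0(0) = a_0 = -4
y_1 = S_1(0) = a_1 = 4
y_2 = S_2(0) = a_2 = -5
y_3 = S_2(3) = 4
t_q=11/2 is in segment 2 (τ=3/2); S_2(τ)=-2383/608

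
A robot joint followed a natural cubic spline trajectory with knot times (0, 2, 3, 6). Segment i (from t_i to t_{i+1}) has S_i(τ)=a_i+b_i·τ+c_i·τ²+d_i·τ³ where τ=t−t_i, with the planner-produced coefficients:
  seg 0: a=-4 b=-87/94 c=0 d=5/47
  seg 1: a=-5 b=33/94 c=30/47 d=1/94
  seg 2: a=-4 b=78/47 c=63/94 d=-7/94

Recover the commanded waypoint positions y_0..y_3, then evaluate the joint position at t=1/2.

y_0 = S_0(0) = a_0 = -4
y_1 = S_1(0) = a_1 = -5
y_2 = S_2(0) = a_2 = -4
y_3 = S_2(3) = 5
t_q=1/2 is in segment 0 (τ=1/2); S_0(τ)=-1673/376

y_0=-4 y_1=-5 y_2=-4 y_3=5
S(1/2) = -1673/376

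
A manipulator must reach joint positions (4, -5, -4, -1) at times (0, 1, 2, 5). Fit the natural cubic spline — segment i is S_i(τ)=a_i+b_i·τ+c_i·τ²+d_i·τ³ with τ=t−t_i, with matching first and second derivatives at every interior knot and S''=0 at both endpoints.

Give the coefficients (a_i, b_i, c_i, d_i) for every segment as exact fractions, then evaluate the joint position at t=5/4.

Δ: Δ0=-9, Δ1=1, Δ2=1
row 1: diag=4, rhs=60; c'=1/4, d'=15
row 2: denom=8−1·1/4=31/4; d'=(0−1·15)/(31/4)=-60/31
back: M2=-60/31
back: M1=15−1/4·-60/31=480/31
M: M0=0, M1=480/31, M2=-60/31, M3=0
seg 0: a=4, c=M0/2=0, d=(M1−M0)/(6·1)=80/31, b=Δ0−h0·(2M0+M1)/6=-359/31
seg 1: a=-5, c=M1/2=240/31, d=(M2−M1)/(6·1)=-90/31, b=Δ1−h1·(2M1+M2)/6=-119/31
seg 2: a=-4, c=M2/2=-30/31, d=(M3−M2)/(6·3)=10/93, b=Δ2−h2·(2M2+M3)/6=91/31
t_q=5/4 → seg 1, τ=1/4; S=-5+-119/31·τ+240/31·τ²+-90/31·τ³=-5477/992

  seg 0: a=4 b=-359/31 c=0 d=80/31
  seg 1: a=-5 b=-119/31 c=240/31 d=-90/31
  seg 2: a=-4 b=91/31 c=-30/31 d=10/93
S(5/4) = -5477/992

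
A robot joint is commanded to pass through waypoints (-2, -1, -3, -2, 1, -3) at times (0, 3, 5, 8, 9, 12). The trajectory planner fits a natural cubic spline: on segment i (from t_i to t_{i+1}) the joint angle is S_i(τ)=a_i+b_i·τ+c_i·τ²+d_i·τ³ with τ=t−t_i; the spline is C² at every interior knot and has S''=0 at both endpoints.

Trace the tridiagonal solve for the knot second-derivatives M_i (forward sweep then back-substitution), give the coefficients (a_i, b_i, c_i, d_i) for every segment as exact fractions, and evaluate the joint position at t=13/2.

  seg 0: a=-2 b=225/296 c=0 d=-379/7992
  seg 1: a=-1 b=-77/148 c=-379/888 d=83/888
  seg 2: a=-3 b=-491/444 c=119/888 d=307/2664
  seg 3: a=-2 b=2495/888 c=130/111 d=-871/888
  seg 4: a=1 b=327/148 c=-1573/888 d=1573/7992
S(13/2) = -9397/2368

Δ: Δ0=1/3, Δ1=-1, Δ2=1/3, Δ3=3, Δ4=-4/3
row 1: diag=10, rhs=-8; c'=1/5, d'=-4/5
row 2: denom=10−2·1/5=48/5; d'=(8−2·-4/5)/(48/5)=1
row 3: denom=8−3·5/16=113/16; d'=(16−3·1)/(113/16)=208/113
row 4: denom=8−1·16/113=888/113; d'=(-26−1·208/113)/(888/113)=-1573/444
back: M4=-1573/444
back: M3=208/113−16/113·-1573/444=260/111
back: M2=1−5/16·260/111=119/444
back: M1=-4/5−1/5·119/444=-379/444
M: M0=0, M1=-379/444, M2=119/444, M3=260/111, M4=-1573/444, M5=0
seg 0: a=-2, c=M0/2=0, d=(M1−M0)/(6·3)=-379/7992, b=Δ0−h0·(2M0+M1)/6=225/296
seg 1: a=-1, c=M1/2=-379/888, d=(M2−M1)/(6·2)=83/888, b=Δ1−h1·(2M1+M2)/6=-77/148
seg 2: a=-3, c=M2/2=119/888, d=(M3−M2)/(6·3)=307/2664, b=Δ2−h2·(2M2+M3)/6=-491/444
seg 3: a=-2, c=M3/2=130/111, d=(M4−M3)/(6·1)=-871/888, b=Δ3−h3·(2M3+M4)/6=2495/888
seg 4: a=1, c=M4/2=-1573/888, d=(M5−M4)/(6·3)=1573/7992, b=Δ4−h4·(2M4+M5)/6=327/148
t_q=13/2 → seg 2, τ=3/2; S=-3+-491/444·τ+119/888·τ²+307/2664·τ³=-9397/2368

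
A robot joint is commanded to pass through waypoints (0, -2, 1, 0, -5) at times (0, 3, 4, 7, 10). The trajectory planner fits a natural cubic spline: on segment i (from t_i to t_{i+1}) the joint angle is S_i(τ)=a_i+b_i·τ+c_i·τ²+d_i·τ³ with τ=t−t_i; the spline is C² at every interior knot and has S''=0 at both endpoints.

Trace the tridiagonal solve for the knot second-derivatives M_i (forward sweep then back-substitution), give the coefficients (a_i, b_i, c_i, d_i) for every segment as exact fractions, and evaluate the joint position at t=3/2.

Δ: Δ0=-2/3, Δ1=3, Δ2=-1/3, Δ3=-5/3
row 1: diag=8, rhs=22; c'=1/8, d'=11/4
row 2: denom=8−1·1/8=63/8; d'=(-20−1·11/4)/(63/8)=-26/9
row 3: denom=12−3·8/21=76/7; d'=(-8−3·-26/9)/(76/7)=7/114
back: M3=7/114
back: M2=-26/9−8/21·7/114=-166/57
back: M1=11/4−1/8·-166/57=355/114
M: M0=0, M1=355/114, M2=-166/57, M3=7/114, M4=0
seg 0: a=0, c=M0/2=0, d=(M1−M0)/(6·3)=355/2052, b=Δ0−h0·(2M0+M1)/6=-169/76
seg 1: a=-2, c=M1/2=355/228, d=(M2−M1)/(6·1)=-229/228, b=Δ1−h1·(2M1+M2)/6=93/38
seg 2: a=1, c=M2/2=-83/57, d=(M3−M2)/(6·3)=113/684, b=Δ2−h2·(2M2+M3)/6=581/228
seg 3: a=0, c=M3/2=7/228, d=(M4−M3)/(6·3)=-7/2052, b=Δ3−h3·(2M3+M4)/6=-197/114
t_q=3/2 → seg 0, τ=3/2; S=0+-169/76·τ+0·τ²+355/2052·τ³=-1673/608

  seg 0: a=0 b=-169/76 c=0 d=355/2052
  seg 1: a=-2 b=93/38 c=355/228 d=-229/228
  seg 2: a=1 b=581/228 c=-83/57 d=113/684
  seg 3: a=0 b=-197/114 c=7/228 d=-7/2052
S(3/2) = -1673/608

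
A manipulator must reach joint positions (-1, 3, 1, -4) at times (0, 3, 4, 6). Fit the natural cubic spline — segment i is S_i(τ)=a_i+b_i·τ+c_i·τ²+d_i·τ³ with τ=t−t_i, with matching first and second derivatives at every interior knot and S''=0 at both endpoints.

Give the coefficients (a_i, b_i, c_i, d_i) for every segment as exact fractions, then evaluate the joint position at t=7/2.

Δ: Δ0=4/3, Δ1=-2, Δ2=-5/2
row 1: diag=8, rhs=-20; c'=1/8, d'=-5/2
row 2: denom=6−1·1/8=47/8; d'=(-3−1·-5/2)/(47/8)=-4/47
back: M2=-4/47
back: M1=-5/2−1/8·-4/47=-117/47
M: M0=0, M1=-117/47, M2=-4/47, M3=0
seg 0: a=-1, c=M0/2=0, d=(M1−M0)/(6·3)=-13/94, b=Δ0−h0·(2M0+M1)/6=727/282
seg 1: a=3, c=M1/2=-117/94, d=(M2−M1)/(6·1)=113/282, b=Δ1−h1·(2M1+M2)/6=-163/141
seg 2: a=1, c=M2/2=-2/47, d=(M3−M2)/(6·2)=1/141, b=Δ2−h2·(2M2+M3)/6=-689/282
t_q=7/2 → seg 1, τ=1/2; S=3+-163/141·τ+-117/94·τ²+113/282·τ³=1625/752

  seg 0: a=-1 b=727/282 c=0 d=-13/94
  seg 1: a=3 b=-163/141 c=-117/94 d=113/282
  seg 2: a=1 b=-689/282 c=-2/47 d=1/141
S(7/2) = 1625/752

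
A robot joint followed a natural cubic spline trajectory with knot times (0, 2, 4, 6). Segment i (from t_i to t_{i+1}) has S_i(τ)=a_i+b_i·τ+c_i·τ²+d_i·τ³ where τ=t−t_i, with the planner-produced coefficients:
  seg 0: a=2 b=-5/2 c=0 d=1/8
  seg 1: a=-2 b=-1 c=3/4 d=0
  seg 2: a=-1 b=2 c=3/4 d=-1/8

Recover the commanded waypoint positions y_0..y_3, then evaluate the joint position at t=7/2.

y_0 = S_0(0) = a_0 = 2
y_1 = S_1(0) = a_1 = -2
y_2 = S_2(0) = a_2 = -1
y_3 = S_2(2) = 5
t_q=7/2 is in segment 1 (τ=3/2); S_1(τ)=-29/16

y_0=2 y_1=-2 y_2=-1 y_3=5
S(7/2) = -29/16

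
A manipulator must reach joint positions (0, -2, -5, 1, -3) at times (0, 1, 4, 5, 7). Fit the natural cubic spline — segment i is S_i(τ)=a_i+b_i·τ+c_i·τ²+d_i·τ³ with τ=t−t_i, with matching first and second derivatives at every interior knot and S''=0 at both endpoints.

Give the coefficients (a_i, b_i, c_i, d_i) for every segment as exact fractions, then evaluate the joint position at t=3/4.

  seg 0: a=0 b=-541/322 c=0 d=-103/322
  seg 1: a=-2 b=-425/161 c=-309/322 d=485/966
  seg 2: a=-5 b=1661/322 c=573/161 d=-125/46
  seg 3: a=1 b=664/161 c=-1479/322 d=493/644
S(3/4) = -4107/2944

Δ: Δ0=-2, Δ1=-1, Δ2=6, Δ3=-2
row 1: diag=8, rhs=6; c'=3/8, d'=3/4
row 2: denom=8−3·3/8=55/8; d'=(42−3·3/4)/(55/8)=318/55
row 3: denom=6−1·8/55=322/55; d'=(-48−1·318/55)/(322/55)=-1479/161
back: M3=-1479/161
back: M2=318/55−8/55·-1479/161=1146/161
back: M1=3/4−3/8·1146/161=-309/161
M: M0=0, M1=-309/161, M2=1146/161, M3=-1479/161, M4=0
seg 0: a=0, c=M0/2=0, d=(M1−M0)/(6·1)=-103/322, b=Δ0−h0·(2M0+M1)/6=-541/322
seg 1: a=-2, c=M1/2=-309/322, d=(M2−M1)/(6·3)=485/966, b=Δ1−h1·(2M1+M2)/6=-425/161
seg 2: a=-5, c=M2/2=573/161, d=(M3−M2)/(6·1)=-125/46, b=Δ2−h2·(2M2+M3)/6=1661/322
seg 3: a=1, c=M3/2=-1479/322, d=(M4−M3)/(6·2)=493/644, b=Δ3−h3·(2M3+M4)/6=664/161
t_q=3/4 → seg 0, τ=3/4; S=0+-541/322·τ+0·τ²+-103/322·τ³=-4107/2944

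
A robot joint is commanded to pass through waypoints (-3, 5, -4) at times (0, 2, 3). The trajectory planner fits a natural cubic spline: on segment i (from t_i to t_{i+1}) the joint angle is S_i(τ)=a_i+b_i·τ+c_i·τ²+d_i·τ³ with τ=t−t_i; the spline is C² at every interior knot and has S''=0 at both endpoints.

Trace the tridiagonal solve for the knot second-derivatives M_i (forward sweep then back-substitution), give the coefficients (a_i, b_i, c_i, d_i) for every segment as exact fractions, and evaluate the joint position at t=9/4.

Δ: Δ0=4, Δ1=-9
row 1: diag=6, rhs=-78; c'=1/6, d'=-13
back: M1=-13
M: M0=0, M1=-13, M2=0
seg 0: a=-3, c=M0/2=0, d=(M1−M0)/(6·2)=-13/12, b=Δ0−h0·(2M0+M1)/6=25/3
seg 1: a=5, c=M1/2=-13/2, d=(M2−M1)/(6·1)=13/6, b=Δ1−h1·(2M1+M2)/6=-14/3
t_q=9/4 → seg 1, τ=1/4; S=5+-14/3·τ+-13/2·τ²+13/6·τ³=443/128

  seg 0: a=-3 b=25/3 c=0 d=-13/12
  seg 1: a=5 b=-14/3 c=-13/2 d=13/6
S(9/4) = 443/128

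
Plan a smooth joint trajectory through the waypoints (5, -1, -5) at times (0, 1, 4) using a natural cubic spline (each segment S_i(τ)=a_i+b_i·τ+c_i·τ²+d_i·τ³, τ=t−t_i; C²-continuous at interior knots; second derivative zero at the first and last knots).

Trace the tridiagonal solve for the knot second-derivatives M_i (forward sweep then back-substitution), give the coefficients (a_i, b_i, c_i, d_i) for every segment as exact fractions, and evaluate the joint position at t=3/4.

  seg 0: a=5 b=-79/12 c=0 d=7/12
  seg 1: a=-1 b=-29/6 c=7/4 d=-7/36
S(3/4) = 79/256

Δ: Δ0=-6, Δ1=-4/3
row 1: diag=8, rhs=28; c'=3/8, d'=7/2
back: M1=7/2
M: M0=0, M1=7/2, M2=0
seg 0: a=5, c=M0/2=0, d=(M1−M0)/(6·1)=7/12, b=Δ0−h0·(2M0+M1)/6=-79/12
seg 1: a=-1, c=M1/2=7/4, d=(M2−M1)/(6·3)=-7/36, b=Δ1−h1·(2M1+M2)/6=-29/6
t_q=3/4 → seg 0, τ=3/4; S=5+-79/12·τ+0·τ²+7/12·τ³=79/256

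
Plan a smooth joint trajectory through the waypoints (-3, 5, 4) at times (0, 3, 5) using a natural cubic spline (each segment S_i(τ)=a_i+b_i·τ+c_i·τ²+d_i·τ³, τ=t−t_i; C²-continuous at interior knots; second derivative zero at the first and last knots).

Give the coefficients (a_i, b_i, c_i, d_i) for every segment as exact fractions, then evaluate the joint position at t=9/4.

Δ: Δ0=8/3, Δ1=-1/2
row 1: diag=10, rhs=-19; c'=1/5, d'=-19/10
back: M1=-19/10
M: M0=0, M1=-19/10, M2=0
seg 0: a=-3, c=M0/2=0, d=(M1−M0)/(6·3)=-19/180, b=Δ0−h0·(2M0+M1)/6=217/60
seg 1: a=5, c=M1/2=-19/20, d=(M2−M1)/(6·2)=19/120, b=Δ1−h1·(2M1+M2)/6=23/30
t_q=9/4 → seg 0, τ=9/4; S=-3+217/60·τ+0·τ²+-19/180·τ³=5037/1280

  seg 0: a=-3 b=217/60 c=0 d=-19/180
  seg 1: a=5 b=23/30 c=-19/20 d=19/120
S(9/4) = 5037/1280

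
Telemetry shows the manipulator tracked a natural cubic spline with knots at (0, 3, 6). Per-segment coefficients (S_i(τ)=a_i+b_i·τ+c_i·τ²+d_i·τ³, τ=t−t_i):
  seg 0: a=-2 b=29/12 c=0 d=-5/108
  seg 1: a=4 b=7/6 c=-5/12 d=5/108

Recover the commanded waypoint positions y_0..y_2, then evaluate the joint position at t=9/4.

y_0=-2 y_1=4 y_2=5
S(9/4) = 745/256

y_0 = S_0(0) = a_0 = -2
y_1 = S_1(0) = a_1 = 4
y_2 = S_1(3) = 5
t_q=9/4 is in segment 0 (τ=9/4); S_0(τ)=745/256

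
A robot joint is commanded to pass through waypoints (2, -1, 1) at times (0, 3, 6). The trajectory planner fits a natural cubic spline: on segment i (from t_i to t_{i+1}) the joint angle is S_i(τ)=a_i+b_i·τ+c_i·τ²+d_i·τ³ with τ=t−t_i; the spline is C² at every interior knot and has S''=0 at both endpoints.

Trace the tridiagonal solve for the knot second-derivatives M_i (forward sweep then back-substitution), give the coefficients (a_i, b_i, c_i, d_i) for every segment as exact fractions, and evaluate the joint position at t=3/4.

Δ: Δ0=-1, Δ1=2/3
row 1: diag=12, rhs=10; c'=1/4, d'=5/6
back: M1=5/6
M: M0=0, M1=5/6, M2=0
seg 0: a=2, c=M0/2=0, d=(M1−M0)/(6·3)=5/108, b=Δ0−h0·(2M0+M1)/6=-17/12
seg 1: a=-1, c=M1/2=5/12, d=(M2−M1)/(6·3)=-5/108, b=Δ1−h1·(2M1+M2)/6=-1/6
t_q=3/4 → seg 0, τ=3/4; S=2+-17/12·τ+0·τ²+5/108·τ³=245/256

  seg 0: a=2 b=-17/12 c=0 d=5/108
  seg 1: a=-1 b=-1/6 c=5/12 d=-5/108
S(3/4) = 245/256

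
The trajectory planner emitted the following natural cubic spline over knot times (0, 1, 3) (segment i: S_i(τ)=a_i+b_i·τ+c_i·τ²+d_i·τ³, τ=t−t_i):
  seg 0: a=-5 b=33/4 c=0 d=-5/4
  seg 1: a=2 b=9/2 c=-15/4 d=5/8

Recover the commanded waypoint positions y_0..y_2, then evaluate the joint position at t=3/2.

y_0=-5 y_1=2 y_2=1
S(3/2) = 217/64

y_0 = S_0(0) = a_0 = -5
y_1 = S_1(0) = a_1 = 2
y_2 = S_1(2) = 1
t_q=3/2 is in segment 1 (τ=1/2); S_1(τ)=217/64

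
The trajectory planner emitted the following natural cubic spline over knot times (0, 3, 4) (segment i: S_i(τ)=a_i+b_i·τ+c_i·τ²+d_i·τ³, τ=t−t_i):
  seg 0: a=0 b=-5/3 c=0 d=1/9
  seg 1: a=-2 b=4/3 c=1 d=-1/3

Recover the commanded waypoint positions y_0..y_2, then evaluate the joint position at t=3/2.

y_0 = S_0(0) = a_0 = 0
y_1 = S_1(0) = a_1 = -2
y_2 = S_1(1) = 0
t_q=3/2 is in segment 0 (τ=3/2); S_0(τ)=-17/8

y_0=0 y_1=-2 y_2=0
S(3/2) = -17/8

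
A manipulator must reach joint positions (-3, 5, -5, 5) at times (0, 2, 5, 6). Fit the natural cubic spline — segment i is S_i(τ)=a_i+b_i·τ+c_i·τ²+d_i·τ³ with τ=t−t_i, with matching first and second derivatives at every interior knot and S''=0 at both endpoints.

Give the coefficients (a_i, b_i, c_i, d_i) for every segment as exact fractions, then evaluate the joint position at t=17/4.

Δ: Δ0=4, Δ1=-10/3, Δ2=10
row 1: diag=10, rhs=-44; c'=3/10, d'=-22/5
row 2: denom=8−3·3/10=71/10; d'=(80−3·-22/5)/(71/10)=932/71
back: M2=932/71
back: M1=-22/5−3/10·932/71=-592/71
M: M0=0, M1=-592/71, M2=932/71, M3=0
seg 0: a=-3, c=M0/2=0, d=(M1−M0)/(6·2)=-148/213, b=Δ0−h0·(2M0+M1)/6=1444/213
seg 1: a=5, c=M1/2=-296/71, d=(M2−M1)/(6·3)=254/213, b=Δ1−h1·(2M1+M2)/6=-332/213
seg 2: a=-5, c=M2/2=466/71, d=(M3−M2)/(6·1)=-466/213, b=Δ2−h2·(2M2+M3)/6=1198/213
t_q=17/4 → seg 1, τ=9/4; S=5+-332/213·τ+-296/71·τ²+254/213·τ³=-13699/2272

  seg 0: a=-3 b=1444/213 c=0 d=-148/213
  seg 1: a=5 b=-332/213 c=-296/71 d=254/213
  seg 2: a=-5 b=1198/213 c=466/71 d=-466/213
S(17/4) = -13699/2272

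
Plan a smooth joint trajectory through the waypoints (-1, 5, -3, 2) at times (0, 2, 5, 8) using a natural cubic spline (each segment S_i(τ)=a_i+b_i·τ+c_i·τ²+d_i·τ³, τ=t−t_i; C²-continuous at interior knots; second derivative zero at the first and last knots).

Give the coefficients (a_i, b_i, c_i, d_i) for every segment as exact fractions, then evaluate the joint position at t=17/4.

Δ: Δ0=3, Δ1=-8/3, Δ2=5/3
row 1: diag=10, rhs=-34; c'=3/10, d'=-17/5
row 2: denom=12−3·3/10=111/10; d'=(26−3·-17/5)/(111/10)=362/111
back: M2=362/111
back: M1=-17/5−3/10·362/111=-162/37
M: M0=0, M1=-162/37, M2=362/111, M3=0
seg 0: a=-1, c=M0/2=0, d=(M1−M0)/(6·2)=-27/74, b=Δ0−h0·(2M0+M1)/6=165/37
seg 1: a=5, c=M1/2=-81/37, d=(M2−M1)/(6·3)=424/999, b=Δ1−h1·(2M1+M2)/6=3/37
seg 2: a=-3, c=M2/2=181/111, d=(M3−M2)/(6·3)=-181/999, b=Δ2−h2·(2M2+M3)/6=-59/37
t_q=17/4 → seg 1, τ=9/4; S=5+3/37·τ+-81/37·τ²+424/999·τ³=-631/592

  seg 0: a=-1 b=165/37 c=0 d=-27/74
  seg 1: a=5 b=3/37 c=-81/37 d=424/999
  seg 2: a=-3 b=-59/37 c=181/111 d=-181/999
S(17/4) = -631/592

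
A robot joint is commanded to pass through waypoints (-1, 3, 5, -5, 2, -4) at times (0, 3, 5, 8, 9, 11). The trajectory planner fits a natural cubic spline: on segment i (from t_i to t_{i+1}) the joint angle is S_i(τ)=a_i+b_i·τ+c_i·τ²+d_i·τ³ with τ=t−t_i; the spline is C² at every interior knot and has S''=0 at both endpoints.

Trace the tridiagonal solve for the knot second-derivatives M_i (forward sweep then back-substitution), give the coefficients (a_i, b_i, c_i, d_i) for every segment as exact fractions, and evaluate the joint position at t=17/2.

  seg 0: a=-1 b=1597/1986 c=0 d=1051/17874
  seg 1: a=3 b=2375/993 c=1051/1986 d=-811/1324
  seg 2: a=5 b=-2822/993 c=-3124/993 d=8884/8937
  seg 3: a=-5 b=5086/993 c=1920/331 d=-3895/993
  seg 4: a=2 b=4921/993 c=-1975/331 d=1975/1986
S(17/2) = -3917/2648

Δ: Δ0=4/3, Δ1=1, Δ2=-10/3, Δ3=7, Δ4=-3
row 1: diag=10, rhs=-2; c'=1/5, d'=-1/5
row 2: denom=10−2·1/5=48/5; d'=(-26−2·-1/5)/(48/5)=-8/3
row 3: denom=8−3·5/16=113/16; d'=(62−3·-8/3)/(113/16)=1120/113
row 4: denom=6−1·16/113=662/113; d'=(-60−1·1120/113)/(662/113)=-3950/331
back: M4=-3950/331
back: M3=1120/113−16/113·-3950/331=3840/331
back: M2=-8/3−5/16·3840/331=-6248/993
back: M1=-1/5−1/5·-6248/993=1051/993
M: M0=0, M1=1051/993, M2=-6248/993, M3=3840/331, M4=-3950/331, M5=0
seg 0: a=-1, c=M0/2=0, d=(M1−M0)/(6·3)=1051/17874, b=Δ0−h0·(2M0+M1)/6=1597/1986
seg 1: a=3, c=M1/2=1051/1986, d=(M2−M1)/(6·2)=-811/1324, b=Δ1−h1·(2M1+M2)/6=2375/993
seg 2: a=5, c=M2/2=-3124/993, d=(M3−M2)/(6·3)=8884/8937, b=Δ2−h2·(2M2+M3)/6=-2822/993
seg 3: a=-5, c=M3/2=1920/331, d=(M4−M3)/(6·1)=-3895/993, b=Δ3−h3·(2M3+M4)/6=5086/993
seg 4: a=2, c=M4/2=-1975/331, d=(M5−M4)/(6·2)=1975/1986, b=Δ4−h4·(2M4+M5)/6=4921/993
t_q=17/2 → seg 3, τ=1/2; S=-5+5086/993·τ+1920/331·τ²+-3895/993·τ³=-3917/2648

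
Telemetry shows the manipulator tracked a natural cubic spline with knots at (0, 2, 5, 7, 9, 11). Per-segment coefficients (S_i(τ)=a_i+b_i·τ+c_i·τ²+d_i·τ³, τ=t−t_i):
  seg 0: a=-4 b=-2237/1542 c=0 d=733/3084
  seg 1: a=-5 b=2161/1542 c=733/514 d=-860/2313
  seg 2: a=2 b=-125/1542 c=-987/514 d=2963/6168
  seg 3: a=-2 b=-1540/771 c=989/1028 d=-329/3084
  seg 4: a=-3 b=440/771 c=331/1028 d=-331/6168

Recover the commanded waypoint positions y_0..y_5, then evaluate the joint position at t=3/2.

y_0 = S_0(0) = a_0 = -4
y_1 = S_1(0) = a_1 = -5
y_2 = S_2(0) = a_2 = 2
y_3 = S_3(0) = a_3 = -2
y_4 = S_4(0) = a_4 = -3
y_5 = S_4(2) = -1
t_q=3/2 is in segment 0 (τ=3/2); S_0(τ)=-44195/8224

y_0=-4 y_1=-5 y_2=2 y_3=-2 y_4=-3 y_5=-1
S(3/2) = -44195/8224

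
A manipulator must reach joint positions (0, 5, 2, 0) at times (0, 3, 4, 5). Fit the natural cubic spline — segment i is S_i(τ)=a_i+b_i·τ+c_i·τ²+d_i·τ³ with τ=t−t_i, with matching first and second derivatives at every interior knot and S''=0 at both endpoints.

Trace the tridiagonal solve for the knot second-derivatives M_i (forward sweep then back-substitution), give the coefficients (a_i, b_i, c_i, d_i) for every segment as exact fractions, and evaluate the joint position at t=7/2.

  seg 0: a=0 b=332/93 c=0 d=-59/279
  seg 1: a=5 b=-199/93 c=-59/31 d=97/93
  seg 2: a=2 b=-262/93 c=38/31 d=-38/93
S(7/2) = 889/248

Δ: Δ0=5/3, Δ1=-3, Δ2=-2
row 1: diag=8, rhs=-28; c'=1/8, d'=-7/2
row 2: denom=4−1·1/8=31/8; d'=(6−1·-7/2)/(31/8)=76/31
back: M2=76/31
back: M1=-7/2−1/8·76/31=-118/31
M: M0=0, M1=-118/31, M2=76/31, M3=0
seg 0: a=0, c=M0/2=0, d=(M1−M0)/(6·3)=-59/279, b=Δ0−h0·(2M0+M1)/6=332/93
seg 1: a=5, c=M1/2=-59/31, d=(M2−M1)/(6·1)=97/93, b=Δ1−h1·(2M1+M2)/6=-199/93
seg 2: a=2, c=M2/2=38/31, d=(M3−M2)/(6·1)=-38/93, b=Δ2−h2·(2M2+M3)/6=-262/93
t_q=7/2 → seg 1, τ=1/2; S=5+-199/93·τ+-59/31·τ²+97/93·τ³=889/248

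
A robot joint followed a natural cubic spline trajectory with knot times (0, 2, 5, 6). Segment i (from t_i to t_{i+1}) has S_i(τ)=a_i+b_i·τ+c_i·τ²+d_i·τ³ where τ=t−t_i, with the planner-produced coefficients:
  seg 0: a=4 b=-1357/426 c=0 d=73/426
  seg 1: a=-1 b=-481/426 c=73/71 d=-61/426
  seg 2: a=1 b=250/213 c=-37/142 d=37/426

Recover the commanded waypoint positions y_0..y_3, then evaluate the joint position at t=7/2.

y_0 = S_0(0) = a_0 = 4
y_1 = S_1(0) = a_1 = -1
y_2 = S_2(0) = a_2 = 1
y_3 = S_2(1) = 2
t_q=7/2 is in segment 1 (τ=3/2); S_1(τ)=-981/1136

y_0=4 y_1=-1 y_2=1 y_3=2
S(7/2) = -981/1136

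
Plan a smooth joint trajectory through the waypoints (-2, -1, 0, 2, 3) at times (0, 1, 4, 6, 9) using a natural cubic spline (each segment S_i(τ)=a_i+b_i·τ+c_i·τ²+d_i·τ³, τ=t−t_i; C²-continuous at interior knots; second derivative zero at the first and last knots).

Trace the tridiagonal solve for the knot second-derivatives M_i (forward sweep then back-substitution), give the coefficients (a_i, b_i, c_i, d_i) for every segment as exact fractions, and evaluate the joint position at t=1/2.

  seg 0: a=-2 b=383/339 c=0 d=-44/339
  seg 1: a=-1 b=251/339 c=-44/113 d=86/1017
  seg 2: a=0 b=233/339 c=42/113 d=-73/678
  seg 3: a=2 b=299/339 c=-31/113 d=31/1017
S(1/2) = -164/113

Δ: Δ0=1, Δ1=1/3, Δ2=1, Δ3=1/3
row 1: diag=8, rhs=-4; c'=3/8, d'=-1/2
row 2: denom=10−3·3/8=71/8; d'=(4−3·-1/2)/(71/8)=44/71
row 3: denom=10−2·16/71=678/71; d'=(-4−2·44/71)/(678/71)=-62/113
back: M3=-62/113
back: M2=44/71−16/71·-62/113=84/113
back: M1=-1/2−3/8·84/113=-88/113
M: M0=0, M1=-88/113, M2=84/113, M3=-62/113, M4=0
seg 0: a=-2, c=M0/2=0, d=(M1−M0)/(6·1)=-44/339, b=Δ0−h0·(2M0+M1)/6=383/339
seg 1: a=-1, c=M1/2=-44/113, d=(M2−M1)/(6·3)=86/1017, b=Δ1−h1·(2M1+M2)/6=251/339
seg 2: a=0, c=M2/2=42/113, d=(M3−M2)/(6·2)=-73/678, b=Δ2−h2·(2M2+M3)/6=233/339
seg 3: a=2, c=M3/2=-31/113, d=(M4−M3)/(6·3)=31/1017, b=Δ3−h3·(2M3+M4)/6=299/339
t_q=1/2 → seg 0, τ=1/2; S=-2+383/339·τ+0·τ²+-44/339·τ³=-164/113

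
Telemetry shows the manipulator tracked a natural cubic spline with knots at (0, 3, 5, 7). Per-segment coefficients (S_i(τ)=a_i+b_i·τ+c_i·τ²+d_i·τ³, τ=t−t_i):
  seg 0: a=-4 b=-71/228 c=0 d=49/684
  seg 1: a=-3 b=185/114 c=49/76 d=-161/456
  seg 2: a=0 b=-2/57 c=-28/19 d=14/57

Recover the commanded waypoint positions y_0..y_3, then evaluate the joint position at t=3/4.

y_0 = S_0(0) = a_0 = -4
y_1 = S_1(0) = a_1 = -3
y_2 = S_2(0) = a_2 = 0
y_3 = S_2(2) = -4
t_q=3/4 is in segment 0 (τ=3/4); S_0(τ)=-20445/4864

y_0=-4 y_1=-3 y_2=0 y_3=-4
S(3/4) = -20445/4864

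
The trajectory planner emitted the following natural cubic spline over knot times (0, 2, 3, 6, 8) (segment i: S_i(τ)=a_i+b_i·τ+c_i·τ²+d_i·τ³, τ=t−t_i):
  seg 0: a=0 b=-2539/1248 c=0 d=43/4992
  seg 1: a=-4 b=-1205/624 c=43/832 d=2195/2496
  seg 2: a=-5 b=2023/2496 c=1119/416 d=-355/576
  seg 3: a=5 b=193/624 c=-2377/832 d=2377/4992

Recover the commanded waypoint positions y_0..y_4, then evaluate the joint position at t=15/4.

y_0=0 y_1=-4 y_2=-5 y_3=5 y_4=-2
S(15/4) = -167149/53248

y_0 = S_0(0) = a_0 = 0
y_1 = S_1(0) = a_1 = -4
y_2 = S_2(0) = a_2 = -5
y_3 = S_3(0) = a_3 = 5
y_4 = S_3(2) = -2
t_q=15/4 is in segment 2 (τ=3/4); S_2(τ)=-167149/53248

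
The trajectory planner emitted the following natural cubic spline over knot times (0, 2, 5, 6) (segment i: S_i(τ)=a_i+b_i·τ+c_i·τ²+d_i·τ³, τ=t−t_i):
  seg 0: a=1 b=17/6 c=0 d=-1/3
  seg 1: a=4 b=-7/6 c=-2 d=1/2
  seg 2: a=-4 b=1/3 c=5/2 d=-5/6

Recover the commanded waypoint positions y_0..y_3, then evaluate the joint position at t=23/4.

y_0 = S_0(0) = a_0 = 1
y_1 = S_1(0) = a_1 = 4
y_2 = S_2(0) = a_2 = -4
y_3 = S_2(1) = -2
t_q=23/4 is in segment 2 (τ=3/4); S_2(τ)=-345/128

y_0=1 y_1=4 y_2=-4 y_3=-2
S(23/4) = -345/128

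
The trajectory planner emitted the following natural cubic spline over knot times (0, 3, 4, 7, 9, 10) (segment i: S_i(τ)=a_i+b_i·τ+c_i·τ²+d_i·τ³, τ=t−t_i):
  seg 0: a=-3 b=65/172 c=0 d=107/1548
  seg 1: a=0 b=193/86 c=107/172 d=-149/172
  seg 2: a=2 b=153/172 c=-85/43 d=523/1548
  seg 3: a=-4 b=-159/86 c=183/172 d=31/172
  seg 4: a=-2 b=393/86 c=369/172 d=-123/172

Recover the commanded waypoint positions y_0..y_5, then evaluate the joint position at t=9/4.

y_0=-3 y_1=0 y_2=2 y_3=-4 y_4=-2 y_5=4
S(9/4) = -14997/11008

y_0 = S_0(0) = a_0 = -3
y_1 = S_1(0) = a_1 = 0
y_2 = S_2(0) = a_2 = 2
y_3 = S_3(0) = a_3 = -4
y_4 = S_4(0) = a_4 = -2
y_5 = S_4(1) = 4
t_q=9/4 is in segment 0 (τ=9/4); S_0(τ)=-14997/11008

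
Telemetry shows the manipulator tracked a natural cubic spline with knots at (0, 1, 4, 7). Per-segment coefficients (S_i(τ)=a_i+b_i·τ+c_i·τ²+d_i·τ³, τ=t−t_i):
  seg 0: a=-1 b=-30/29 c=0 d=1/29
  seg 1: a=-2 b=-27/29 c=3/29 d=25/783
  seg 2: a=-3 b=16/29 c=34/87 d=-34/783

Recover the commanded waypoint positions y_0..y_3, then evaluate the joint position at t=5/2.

y_0 = S_0(0) = a_0 = -1
y_1 = S_1(0) = a_1 = -2
y_2 = S_2(0) = a_2 = -3
y_3 = S_2(3) = 1
t_q=5/2 is in segment 1 (τ=3/2); S_1(τ)=-709/232

y_0=-1 y_1=-2 y_2=-3 y_3=1
S(5/2) = -709/232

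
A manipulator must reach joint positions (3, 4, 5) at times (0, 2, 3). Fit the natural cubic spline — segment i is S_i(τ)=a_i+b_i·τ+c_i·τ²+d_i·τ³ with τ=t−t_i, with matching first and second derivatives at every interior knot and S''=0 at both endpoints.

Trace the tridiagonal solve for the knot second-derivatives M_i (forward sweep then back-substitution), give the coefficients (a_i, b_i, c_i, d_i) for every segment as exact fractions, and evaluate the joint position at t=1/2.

Δ: Δ0=1/2, Δ1=1
row 1: diag=6, rhs=3; c'=1/6, d'=1/2
back: M1=1/2
M: M0=0, M1=1/2, M2=0
seg 0: a=3, c=M0/2=0, d=(M1−M0)/(6·2)=1/24, b=Δ0−h0·(2M0+M1)/6=1/3
seg 1: a=4, c=M1/2=1/4, d=(M2−M1)/(6·1)=-1/12, b=Δ1−h1·(2M1+M2)/6=5/6
t_q=1/2 → seg 0, τ=1/2; S=3+1/3·τ+0·τ²+1/24·τ³=203/64

  seg 0: a=3 b=1/3 c=0 d=1/24
  seg 1: a=4 b=5/6 c=1/4 d=-1/12
S(1/2) = 203/64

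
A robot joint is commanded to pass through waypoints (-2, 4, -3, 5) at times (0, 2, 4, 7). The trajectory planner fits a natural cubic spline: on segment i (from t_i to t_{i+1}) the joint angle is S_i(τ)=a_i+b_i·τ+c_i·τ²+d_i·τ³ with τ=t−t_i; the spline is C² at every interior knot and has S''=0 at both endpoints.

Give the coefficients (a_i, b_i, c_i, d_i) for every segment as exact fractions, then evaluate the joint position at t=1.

  seg 0: a=-2 b=287/57 c=0 d=-29/57
  seg 1: a=4 b=-61/57 c=-58/19 d=419/456
  seg 2: a=-3 b=-257/114 c=187/76 d=-187/684
S(1) = 48/19

Δ: Δ0=3, Δ1=-7/2, Δ2=8/3
row 1: diag=8, rhs=-39; c'=1/4, d'=-39/8
row 2: denom=10−2·1/4=19/2; d'=(37−2·-39/8)/(19/2)=187/38
back: M2=187/38
back: M1=-39/8−1/4·187/38=-116/19
M: M0=0, M1=-116/19, M2=187/38, M3=0
seg 0: a=-2, c=M0/2=0, d=(M1−M0)/(6·2)=-29/57, b=Δ0−h0·(2M0+M1)/6=287/57
seg 1: a=4, c=M1/2=-58/19, d=(M2−M1)/(6·2)=419/456, b=Δ1−h1·(2M1+M2)/6=-61/57
seg 2: a=-3, c=M2/2=187/76, d=(M3−M2)/(6·3)=-187/684, b=Δ2−h2·(2M2+M3)/6=-257/114
t_q=1 → seg 0, τ=1; S=-2+287/57·τ+0·τ²+-29/57·τ³=48/19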